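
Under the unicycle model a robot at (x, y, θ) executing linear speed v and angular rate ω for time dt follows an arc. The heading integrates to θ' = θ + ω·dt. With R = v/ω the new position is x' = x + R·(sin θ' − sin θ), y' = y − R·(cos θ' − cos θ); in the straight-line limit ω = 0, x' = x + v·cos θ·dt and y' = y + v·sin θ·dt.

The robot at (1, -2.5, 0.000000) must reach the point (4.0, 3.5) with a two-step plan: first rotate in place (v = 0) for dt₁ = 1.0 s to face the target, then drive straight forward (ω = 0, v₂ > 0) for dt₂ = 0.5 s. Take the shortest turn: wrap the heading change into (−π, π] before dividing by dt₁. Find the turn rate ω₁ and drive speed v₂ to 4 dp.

heading to target = atan2(3.5−-2.5, 4−1) = 1.1071
Δθ = wrap(1.1071 − 0.0000) = 1.1071; ω₁ = Δθ/dt₁ = 1.1071
distance = √((4−1)² + (3.5−-2.5)²) = 6.7082; v₂ = distance/dt₂ = 13.4164

ω₁ = 1.1071, v₂ = 13.4164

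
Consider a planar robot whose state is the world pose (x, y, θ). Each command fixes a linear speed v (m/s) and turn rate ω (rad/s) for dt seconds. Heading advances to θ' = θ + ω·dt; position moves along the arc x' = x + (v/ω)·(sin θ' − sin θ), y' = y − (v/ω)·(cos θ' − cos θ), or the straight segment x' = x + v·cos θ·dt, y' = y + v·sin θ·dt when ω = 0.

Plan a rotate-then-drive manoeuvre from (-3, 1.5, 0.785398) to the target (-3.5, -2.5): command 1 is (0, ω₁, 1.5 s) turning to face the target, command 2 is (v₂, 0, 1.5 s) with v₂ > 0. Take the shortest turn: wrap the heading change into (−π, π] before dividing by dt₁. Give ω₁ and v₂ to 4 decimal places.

ω₁ = -1.6537, v₂ = 2.6874

heading to target = atan2(-2.5−1.5, -3.5−-3) = -1.6952
Δθ = wrap(-1.6952 − 0.7854) = -2.4805; ω₁ = Δθ/dt₁ = -1.6537
distance = √((-3.5−-3)² + (-2.5−1.5)²) = 4.0311; v₂ = distance/dt₂ = 2.6874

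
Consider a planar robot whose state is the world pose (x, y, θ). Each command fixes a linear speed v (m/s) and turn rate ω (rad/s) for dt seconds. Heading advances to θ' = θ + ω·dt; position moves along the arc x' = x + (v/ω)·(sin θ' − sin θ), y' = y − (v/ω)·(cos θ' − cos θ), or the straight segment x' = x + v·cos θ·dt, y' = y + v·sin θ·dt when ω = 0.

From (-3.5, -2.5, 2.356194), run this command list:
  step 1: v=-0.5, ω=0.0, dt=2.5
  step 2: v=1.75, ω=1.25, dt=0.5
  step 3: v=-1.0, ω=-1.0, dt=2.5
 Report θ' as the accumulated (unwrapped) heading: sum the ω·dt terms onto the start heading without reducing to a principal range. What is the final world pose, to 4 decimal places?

(-3.0793, -4.8654, 0.4812)

step 1: θ'=2.3562 (straight) → pose (-2.6161, -3.3839, 2.3562)
step 2: θ'=2.9812 (R=1.4000) → pose (-3.3825, -2.9918, 2.9812)
step 3: θ'=0.4812 (R=1.0000) → pose (-3.0793, -4.8654, 0.4812)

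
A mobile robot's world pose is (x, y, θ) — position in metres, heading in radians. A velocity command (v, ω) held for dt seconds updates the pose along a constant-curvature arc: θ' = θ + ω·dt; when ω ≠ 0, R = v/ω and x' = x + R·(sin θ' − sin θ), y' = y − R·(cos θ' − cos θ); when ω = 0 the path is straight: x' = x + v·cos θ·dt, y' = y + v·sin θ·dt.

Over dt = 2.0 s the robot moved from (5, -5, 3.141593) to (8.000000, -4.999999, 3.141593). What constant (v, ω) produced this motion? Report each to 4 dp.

Δθ = 3.141593 − 3.141593 = 0.000000
ω = Δθ/dt = 0.000000/2.0 = 0.0000
ω = 0 → v = (Δx·cos θ + Δy·sin θ)/dt = -1.5000

v = -1.5000, ω = 0.0000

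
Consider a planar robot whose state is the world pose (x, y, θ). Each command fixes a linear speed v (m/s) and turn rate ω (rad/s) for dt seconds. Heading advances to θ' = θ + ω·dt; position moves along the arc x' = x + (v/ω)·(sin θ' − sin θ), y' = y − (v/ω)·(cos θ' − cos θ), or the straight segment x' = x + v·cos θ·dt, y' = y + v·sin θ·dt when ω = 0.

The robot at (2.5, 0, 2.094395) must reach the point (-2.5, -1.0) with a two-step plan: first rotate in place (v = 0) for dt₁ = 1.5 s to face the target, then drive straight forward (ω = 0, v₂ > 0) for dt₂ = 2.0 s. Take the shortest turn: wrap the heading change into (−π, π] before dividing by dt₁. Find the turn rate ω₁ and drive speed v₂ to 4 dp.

ω₁ = 0.8297, v₂ = 2.5495

heading to target = atan2(-1−0, -2.5−2.5) = -2.9442
Δθ = wrap(-2.9442 − 2.0944) = 1.2446; ω₁ = Δθ/dt₁ = 0.8297
distance = √((-2.5−2.5)² + (-1−0)²) = 5.0990; v₂ = distance/dt₂ = 2.5495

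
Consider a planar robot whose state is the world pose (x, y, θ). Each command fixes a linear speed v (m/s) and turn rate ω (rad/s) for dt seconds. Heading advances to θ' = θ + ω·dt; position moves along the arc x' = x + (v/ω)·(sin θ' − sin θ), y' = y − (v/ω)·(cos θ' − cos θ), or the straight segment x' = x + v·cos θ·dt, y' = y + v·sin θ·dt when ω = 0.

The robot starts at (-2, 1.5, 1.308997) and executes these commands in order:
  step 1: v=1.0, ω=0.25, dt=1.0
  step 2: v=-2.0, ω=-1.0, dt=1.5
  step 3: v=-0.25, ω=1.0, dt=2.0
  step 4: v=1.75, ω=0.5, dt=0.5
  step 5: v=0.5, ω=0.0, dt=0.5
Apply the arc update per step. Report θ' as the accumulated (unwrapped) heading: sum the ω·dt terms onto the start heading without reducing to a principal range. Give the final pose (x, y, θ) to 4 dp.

step 1: θ'=1.5590 (R=4.0000) → pose (-1.8640, 2.4881, 1.5590)
step 2: θ'=0.0590 (R=2.0000) → pose (-3.7459, 0.5152, 0.0590)
step 3: θ'=2.0590 (R=-0.2500) → pose (-3.9520, 0.1483, 2.0590)
step 4: θ'=2.3090 (R=3.5000) → pose (-4.4542, 0.8621, 2.3090)
step 5: θ'=2.3090 (straight) → pose (-4.6225, 1.0470, 2.3090)

(-4.6225, 1.0470, 2.3090)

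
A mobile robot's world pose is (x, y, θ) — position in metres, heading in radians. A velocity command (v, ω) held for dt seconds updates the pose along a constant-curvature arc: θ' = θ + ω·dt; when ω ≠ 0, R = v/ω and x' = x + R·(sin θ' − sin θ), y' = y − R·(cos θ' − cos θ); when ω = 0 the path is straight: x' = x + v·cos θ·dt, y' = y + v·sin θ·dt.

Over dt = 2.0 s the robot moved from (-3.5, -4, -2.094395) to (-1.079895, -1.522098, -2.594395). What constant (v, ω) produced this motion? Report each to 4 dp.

v = -1.7500, ω = -0.2500

Δθ = -2.594395 − -2.094395 = -0.500000
ω = Δθ/dt = -0.500000/2.0 = -0.2500
R = −Δy/(cos θ' − cos θ) = 7.0000
v = R·ω = 7.0000·-0.2500 = -1.7500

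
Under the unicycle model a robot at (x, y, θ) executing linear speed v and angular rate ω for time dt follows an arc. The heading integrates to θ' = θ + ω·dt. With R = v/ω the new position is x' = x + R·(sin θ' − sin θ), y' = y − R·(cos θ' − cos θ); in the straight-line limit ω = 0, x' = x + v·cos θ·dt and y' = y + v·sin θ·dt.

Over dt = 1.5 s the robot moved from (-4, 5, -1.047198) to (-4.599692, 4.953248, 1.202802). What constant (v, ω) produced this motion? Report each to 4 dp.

Δθ = 1.202802 − -1.047198 = 2.250000
ω = Δθ/dt = 2.250000/1.5 = 1.5000
R = Δx/(sin θ' − sin θ) = -0.3333
v = R·ω = -0.3333·1.5000 = -0.5000

v = -0.5000, ω = 1.5000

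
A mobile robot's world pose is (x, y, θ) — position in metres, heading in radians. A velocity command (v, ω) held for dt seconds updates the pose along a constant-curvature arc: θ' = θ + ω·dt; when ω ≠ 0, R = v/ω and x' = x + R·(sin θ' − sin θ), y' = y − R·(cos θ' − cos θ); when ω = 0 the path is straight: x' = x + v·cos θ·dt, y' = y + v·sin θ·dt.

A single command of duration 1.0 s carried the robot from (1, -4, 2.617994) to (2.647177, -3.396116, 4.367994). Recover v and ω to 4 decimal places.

v = -2.0000, ω = 1.7500

Δθ = 4.367994 − 2.617994 = 1.750000
ω = Δθ/dt = 1.750000/1.0 = 1.7500
R = Δx/(sin θ' − sin θ) = -1.1429
v = R·ω = -1.1429·1.7500 = -2.0000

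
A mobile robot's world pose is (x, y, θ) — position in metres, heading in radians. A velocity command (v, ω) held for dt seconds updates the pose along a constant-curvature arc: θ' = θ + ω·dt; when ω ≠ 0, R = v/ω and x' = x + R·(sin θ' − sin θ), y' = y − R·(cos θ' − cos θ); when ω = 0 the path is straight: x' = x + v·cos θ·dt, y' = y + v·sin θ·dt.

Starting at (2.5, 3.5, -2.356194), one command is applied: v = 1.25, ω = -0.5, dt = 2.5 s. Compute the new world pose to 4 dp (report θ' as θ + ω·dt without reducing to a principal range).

θ' = -2.3562 + -0.5·2.5 = -3.6062
R = v/ω = 1.25/-0.5 = -2.5000
x' = 2.5 + -2.5000·(sin -3.6062 − sin -2.3562) = -0.3879
y' = 3.5 − -2.5000·(cos -3.6062 − cos -2.3562) = 3.0328

(-0.3879, 3.0328, -3.6062)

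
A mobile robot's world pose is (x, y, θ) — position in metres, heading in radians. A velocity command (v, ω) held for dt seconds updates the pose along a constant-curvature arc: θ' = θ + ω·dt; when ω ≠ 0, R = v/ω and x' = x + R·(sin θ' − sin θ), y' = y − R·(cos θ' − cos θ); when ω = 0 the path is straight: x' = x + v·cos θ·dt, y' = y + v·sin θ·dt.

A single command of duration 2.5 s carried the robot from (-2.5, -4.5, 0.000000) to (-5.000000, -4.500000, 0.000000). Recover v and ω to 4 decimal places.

Δθ = 0.000000 − 0.000000 = 0.000000
ω = Δθ/dt = 0.000000/2.5 = 0.0000
ω = 0 → v = (Δx·cos θ + Δy·sin θ)/dt = -1.0000

v = -1.0000, ω = 0.0000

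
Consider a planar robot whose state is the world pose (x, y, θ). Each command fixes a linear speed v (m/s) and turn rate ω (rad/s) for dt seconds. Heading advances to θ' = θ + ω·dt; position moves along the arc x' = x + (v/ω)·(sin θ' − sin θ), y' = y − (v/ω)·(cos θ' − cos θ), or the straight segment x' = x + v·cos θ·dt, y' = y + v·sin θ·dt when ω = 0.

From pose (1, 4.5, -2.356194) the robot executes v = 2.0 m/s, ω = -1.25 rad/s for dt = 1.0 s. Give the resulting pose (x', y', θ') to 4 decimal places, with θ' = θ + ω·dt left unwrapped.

(-0.8483, 4.2010, -3.6062)

θ' = -2.3562 + -1.25·1.0 = -3.6062
R = v/ω = 2.0/-1.25 = -1.6000
x' = 1 + -1.6000·(sin -3.6062 − sin -2.3562) = -0.8483
y' = 4.5 − -1.6000·(cos -3.6062 − cos -2.3562) = 4.2010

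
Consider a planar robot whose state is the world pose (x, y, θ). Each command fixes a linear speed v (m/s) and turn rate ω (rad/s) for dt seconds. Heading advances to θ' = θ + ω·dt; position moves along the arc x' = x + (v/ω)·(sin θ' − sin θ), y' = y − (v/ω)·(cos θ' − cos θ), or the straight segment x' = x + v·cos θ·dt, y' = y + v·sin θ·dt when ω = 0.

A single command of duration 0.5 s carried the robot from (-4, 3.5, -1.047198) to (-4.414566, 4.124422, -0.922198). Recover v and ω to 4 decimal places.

Δθ = -0.922198 − -1.047198 = 0.125000
ω = Δθ/dt = 0.125000/0.5 = 0.2500
R = −Δy/(cos θ' − cos θ) = -6.0000
v = R·ω = -6.0000·0.2500 = -1.5000

v = -1.5000, ω = 0.2500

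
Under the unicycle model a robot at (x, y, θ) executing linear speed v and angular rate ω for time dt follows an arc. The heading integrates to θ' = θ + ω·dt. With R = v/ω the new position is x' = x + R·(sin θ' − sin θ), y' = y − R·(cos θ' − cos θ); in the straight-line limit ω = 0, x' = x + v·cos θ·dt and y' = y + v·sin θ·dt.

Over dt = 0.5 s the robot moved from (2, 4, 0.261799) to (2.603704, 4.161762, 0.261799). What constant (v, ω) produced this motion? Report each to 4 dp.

v = 1.2500, ω = 0.0000

Δθ = 0.261799 − 0.261799 = 0.000000
ω = Δθ/dt = 0.000000/0.5 = 0.0000
ω = 0 → v = (Δx·cos θ + Δy·sin θ)/dt = 1.2500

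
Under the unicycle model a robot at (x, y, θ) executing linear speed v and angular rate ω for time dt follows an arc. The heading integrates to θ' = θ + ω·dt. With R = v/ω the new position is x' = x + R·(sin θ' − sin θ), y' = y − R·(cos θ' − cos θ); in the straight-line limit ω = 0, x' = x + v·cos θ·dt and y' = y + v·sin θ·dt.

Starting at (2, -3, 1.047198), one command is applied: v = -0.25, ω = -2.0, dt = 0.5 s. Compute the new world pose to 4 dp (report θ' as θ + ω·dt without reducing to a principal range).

(1.8976, -3.0624, 0.0472)

θ' = 1.0472 + -2.0·0.5 = 0.0472
R = v/ω = -0.25/-2.0 = 0.1250
x' = 2 + 0.1250·(sin 0.0472 − sin 1.0472) = 1.8976
y' = -3 − 0.1250·(cos 0.0472 − cos 1.0472) = -3.0624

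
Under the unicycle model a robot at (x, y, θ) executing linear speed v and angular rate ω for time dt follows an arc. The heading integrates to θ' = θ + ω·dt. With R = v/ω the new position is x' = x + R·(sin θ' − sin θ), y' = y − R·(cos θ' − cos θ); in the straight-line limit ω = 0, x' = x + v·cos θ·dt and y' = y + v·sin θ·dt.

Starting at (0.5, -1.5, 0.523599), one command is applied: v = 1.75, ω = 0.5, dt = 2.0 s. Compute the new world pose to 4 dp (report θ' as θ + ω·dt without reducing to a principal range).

(2.2461, 1.3660, 1.5236)

θ' = 0.5236 + 0.5·2.0 = 1.5236
R = v/ω = 1.75/0.5 = 3.5000
x' = 0.5 + 3.5000·(sin 1.5236 − sin 0.5236) = 2.2461
y' = -1.5 − 3.5000·(cos 1.5236 − cos 0.5236) = 1.3660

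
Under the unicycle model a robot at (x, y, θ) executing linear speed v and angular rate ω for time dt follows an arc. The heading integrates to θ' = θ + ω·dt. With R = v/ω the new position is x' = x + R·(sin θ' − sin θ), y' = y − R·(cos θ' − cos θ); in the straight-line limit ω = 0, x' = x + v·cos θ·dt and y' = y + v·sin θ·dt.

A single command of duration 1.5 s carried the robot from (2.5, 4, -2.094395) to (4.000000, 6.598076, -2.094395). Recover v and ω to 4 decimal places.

v = -2.0000, ω = 0.0000

Δθ = -2.094395 − -2.094395 = 0.000000
ω = Δθ/dt = 0.000000/1.5 = 0.0000
ω = 0 → v = (Δx·cos θ + Δy·sin θ)/dt = -2.0000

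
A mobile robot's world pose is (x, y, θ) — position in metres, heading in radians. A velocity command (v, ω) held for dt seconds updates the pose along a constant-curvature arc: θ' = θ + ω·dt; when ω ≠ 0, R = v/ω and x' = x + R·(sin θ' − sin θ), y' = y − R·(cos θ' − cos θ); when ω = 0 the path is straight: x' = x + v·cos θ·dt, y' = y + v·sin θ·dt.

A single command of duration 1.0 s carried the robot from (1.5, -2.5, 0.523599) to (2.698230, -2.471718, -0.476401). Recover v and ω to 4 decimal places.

Δθ = -0.476401 − 0.523599 = -1.000000
ω = Δθ/dt = -1.000000/1.0 = -1.0000
R = Δx/(sin θ' − sin θ) = -1.2500
v = R·ω = -1.2500·-1.0000 = 1.2500

v = 1.2500, ω = -1.0000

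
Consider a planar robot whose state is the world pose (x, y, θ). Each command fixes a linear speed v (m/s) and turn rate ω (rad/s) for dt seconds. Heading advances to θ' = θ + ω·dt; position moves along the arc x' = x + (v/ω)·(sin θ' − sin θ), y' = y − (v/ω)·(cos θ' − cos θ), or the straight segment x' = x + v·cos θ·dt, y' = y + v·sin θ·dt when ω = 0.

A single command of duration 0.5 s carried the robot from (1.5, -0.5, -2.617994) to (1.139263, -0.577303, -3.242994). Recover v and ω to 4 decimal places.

Δθ = -3.242994 − -2.617994 = -0.625000
ω = Δθ/dt = -0.625000/0.5 = -1.2500
R = Δx/(sin θ' − sin θ) = -0.6000
v = R·ω = -0.6000·-1.2500 = 0.7500

v = 0.7500, ω = -1.2500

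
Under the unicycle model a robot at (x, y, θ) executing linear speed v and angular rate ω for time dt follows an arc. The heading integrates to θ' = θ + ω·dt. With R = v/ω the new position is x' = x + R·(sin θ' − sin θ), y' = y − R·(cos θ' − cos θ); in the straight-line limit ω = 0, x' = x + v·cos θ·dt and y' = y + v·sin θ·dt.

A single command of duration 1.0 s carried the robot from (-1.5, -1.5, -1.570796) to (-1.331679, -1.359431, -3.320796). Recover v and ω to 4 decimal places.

Δθ = -3.320796 − -1.570796 = -1.750000
ω = Δθ/dt = -1.750000/1.0 = -1.7500
R = Δx/(sin θ' − sin θ) = 0.1429
v = R·ω = 0.1429·-1.7500 = -0.2500

v = -0.2500, ω = -1.7500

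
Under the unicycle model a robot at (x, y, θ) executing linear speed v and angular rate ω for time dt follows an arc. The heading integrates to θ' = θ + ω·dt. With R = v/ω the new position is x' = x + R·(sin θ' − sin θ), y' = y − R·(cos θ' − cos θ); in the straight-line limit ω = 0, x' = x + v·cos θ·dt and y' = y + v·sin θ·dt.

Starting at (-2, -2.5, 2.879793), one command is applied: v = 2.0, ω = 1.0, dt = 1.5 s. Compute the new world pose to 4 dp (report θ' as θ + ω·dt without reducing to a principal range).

θ' = 2.8798 + 1.0·1.5 = 4.3798
R = v/ω = 2.0/1.0 = 2.0000
x' = -2 + 2.0000·(sin 4.3798 − sin 2.8798) = -4.4080
y' = -2.5 − 2.0000·(cos 4.3798 − cos 2.8798) = -3.7789

(-4.4080, -3.7789, 4.3798)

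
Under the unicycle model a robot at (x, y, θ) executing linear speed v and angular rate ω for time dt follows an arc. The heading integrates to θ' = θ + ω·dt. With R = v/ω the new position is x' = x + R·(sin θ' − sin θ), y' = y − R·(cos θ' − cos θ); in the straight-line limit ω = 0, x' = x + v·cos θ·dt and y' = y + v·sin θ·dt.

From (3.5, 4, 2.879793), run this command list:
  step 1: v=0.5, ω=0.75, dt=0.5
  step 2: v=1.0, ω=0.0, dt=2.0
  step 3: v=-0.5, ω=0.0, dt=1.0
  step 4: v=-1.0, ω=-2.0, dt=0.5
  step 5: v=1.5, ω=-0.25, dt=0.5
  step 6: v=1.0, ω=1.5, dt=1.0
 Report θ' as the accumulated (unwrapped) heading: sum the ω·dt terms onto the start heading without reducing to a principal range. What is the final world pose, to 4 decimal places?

(0.8915, 4.5127, 3.6298)

step 1: θ'=3.2548 (R=0.6667) → pose (3.2521, 4.0184, 3.2548)
step 2: θ'=3.2548 (straight) → pose (1.2649, 3.7925, 3.2548)
step 3: θ'=3.2548 (straight) → pose (1.7617, 3.8490, 3.2548)
step 4: θ'=2.2548 (R=0.5000) → pose (2.2058, 3.6682, 2.2548)
step 5: θ'=2.1298 (R=-6.0000) → pose (1.7693, 4.2775, 2.1298)
step 6: θ'=3.6298 (R=0.6667) → pose (0.8915, 4.5127, 3.6298)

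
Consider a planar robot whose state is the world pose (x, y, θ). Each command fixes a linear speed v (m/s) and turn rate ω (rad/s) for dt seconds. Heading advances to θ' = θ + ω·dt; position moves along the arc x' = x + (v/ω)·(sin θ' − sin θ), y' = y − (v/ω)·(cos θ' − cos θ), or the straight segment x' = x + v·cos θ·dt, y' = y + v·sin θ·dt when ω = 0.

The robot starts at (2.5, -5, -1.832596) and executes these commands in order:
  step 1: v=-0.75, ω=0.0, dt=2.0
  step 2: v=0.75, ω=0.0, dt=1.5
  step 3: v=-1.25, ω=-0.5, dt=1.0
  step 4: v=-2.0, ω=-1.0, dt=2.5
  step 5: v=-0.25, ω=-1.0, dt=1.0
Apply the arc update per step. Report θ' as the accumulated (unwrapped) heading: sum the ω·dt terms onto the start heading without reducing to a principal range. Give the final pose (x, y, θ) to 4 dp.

step 1: θ'=-1.8326 (straight) → pose (2.8882, -3.5511, -1.8326)
step 2: θ'=-1.8326 (straight) → pose (2.5971, -4.6378, -1.8326)
step 3: θ'=-2.3326 (R=2.5000) → pose (3.2029, -3.5593, -2.3326)
step 4: θ'=-4.8326 (R=2.0000) → pose (6.6356, -5.1795, -4.8326)
step 5: θ'=-5.8326 (R=0.2500) → pose (6.4963, -5.3746, -5.8326)

(6.4963, -5.3746, -5.8326)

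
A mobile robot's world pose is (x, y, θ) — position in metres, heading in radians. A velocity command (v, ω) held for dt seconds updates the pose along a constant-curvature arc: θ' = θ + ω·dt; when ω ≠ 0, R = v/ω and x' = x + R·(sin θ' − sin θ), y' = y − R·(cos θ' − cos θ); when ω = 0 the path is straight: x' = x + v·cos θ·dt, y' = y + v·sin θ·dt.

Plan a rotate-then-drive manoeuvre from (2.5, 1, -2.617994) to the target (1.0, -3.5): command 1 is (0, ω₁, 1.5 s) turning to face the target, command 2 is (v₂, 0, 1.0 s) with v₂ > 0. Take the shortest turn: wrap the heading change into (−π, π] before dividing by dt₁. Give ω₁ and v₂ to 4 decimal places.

ω₁ = 0.4836, v₂ = 4.7434

heading to target = atan2(-3.5−1, 1−2.5) = -1.8925
Δθ = wrap(-1.8925 − -2.6180) = 0.7254; ω₁ = Δθ/dt₁ = 0.4836
distance = √((1−2.5)² + (-3.5−1)²) = 4.7434; v₂ = distance/dt₂ = 4.7434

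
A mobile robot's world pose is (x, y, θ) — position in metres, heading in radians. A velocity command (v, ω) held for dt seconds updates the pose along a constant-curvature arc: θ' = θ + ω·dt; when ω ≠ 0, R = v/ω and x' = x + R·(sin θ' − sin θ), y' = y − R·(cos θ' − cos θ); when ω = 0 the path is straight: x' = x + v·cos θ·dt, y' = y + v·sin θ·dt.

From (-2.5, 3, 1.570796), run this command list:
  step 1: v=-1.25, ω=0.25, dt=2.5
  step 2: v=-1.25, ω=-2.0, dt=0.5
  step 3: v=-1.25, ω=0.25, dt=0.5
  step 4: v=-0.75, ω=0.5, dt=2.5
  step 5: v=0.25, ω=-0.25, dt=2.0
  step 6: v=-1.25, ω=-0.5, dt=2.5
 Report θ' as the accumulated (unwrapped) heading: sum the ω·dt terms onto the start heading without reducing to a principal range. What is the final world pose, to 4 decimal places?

step 1: θ'=2.1958 (R=-5.0000) → pose (-1.5548, 0.0745, 2.1958)
step 2: θ'=1.1958 (R=0.6250) → pose (-1.4801, -0.5201, 1.1958)
step 3: θ'=1.3208 (R=-5.0000) → pose (-1.6721, -1.1144, 1.3208)
step 4: θ'=2.5708 (R=-1.5000) → pose (-1.0292, -2.7477, 2.5708)
step 5: θ'=2.0708 (R=-1.0000) → pose (-1.3665, -2.3857, 2.0708)
step 6: θ'=0.8208 (R=2.5000) → pose (-1.7312, -5.2884, 0.8208)

(-1.7312, -5.2884, 0.8208)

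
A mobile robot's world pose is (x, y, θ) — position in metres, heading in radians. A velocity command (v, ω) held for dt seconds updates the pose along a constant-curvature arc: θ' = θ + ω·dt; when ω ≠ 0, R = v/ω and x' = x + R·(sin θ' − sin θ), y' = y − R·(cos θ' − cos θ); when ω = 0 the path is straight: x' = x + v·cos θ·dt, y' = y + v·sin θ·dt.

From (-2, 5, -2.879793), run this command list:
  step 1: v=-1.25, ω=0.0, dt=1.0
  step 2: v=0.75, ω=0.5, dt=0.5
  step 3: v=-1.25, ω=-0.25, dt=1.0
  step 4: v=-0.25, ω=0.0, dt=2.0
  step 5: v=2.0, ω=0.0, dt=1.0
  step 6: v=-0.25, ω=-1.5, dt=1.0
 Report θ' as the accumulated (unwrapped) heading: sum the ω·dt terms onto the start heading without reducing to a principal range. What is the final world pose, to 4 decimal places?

step 1: θ'=-2.8798 (straight) → pose (-0.7926, 5.3235, -2.8798)
step 2: θ'=-2.6298 (R=1.5000) → pose (-1.1390, 5.1824, -2.6298)
step 3: θ'=-2.8798 (R=5.0000) → pose (0.0157, 5.6527, -2.8798)
step 4: θ'=-2.8798 (straight) → pose (0.4986, 5.7821, -2.8798)
step 5: θ'=-2.8798 (straight) → pose (-1.4332, 5.2645, -2.8798)
step 6: θ'=-4.3798 (R=0.1667) → pose (-1.2326, 5.1579, -4.3798)

(-1.2326, 5.1579, -4.3798)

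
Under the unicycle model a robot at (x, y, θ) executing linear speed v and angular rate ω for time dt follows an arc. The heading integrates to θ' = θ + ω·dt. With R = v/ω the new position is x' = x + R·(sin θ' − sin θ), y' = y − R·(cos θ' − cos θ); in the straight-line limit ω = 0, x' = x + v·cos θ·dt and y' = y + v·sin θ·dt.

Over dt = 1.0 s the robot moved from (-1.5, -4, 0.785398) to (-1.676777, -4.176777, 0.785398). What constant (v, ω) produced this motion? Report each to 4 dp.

Δθ = 0.785398 − 0.785398 = 0.000000
ω = Δθ/dt = 0.000000/1.0 = 0.0000
ω = 0 → v = (Δx·cos θ + Δy·sin θ)/dt = -0.2500

v = -0.2500, ω = 0.0000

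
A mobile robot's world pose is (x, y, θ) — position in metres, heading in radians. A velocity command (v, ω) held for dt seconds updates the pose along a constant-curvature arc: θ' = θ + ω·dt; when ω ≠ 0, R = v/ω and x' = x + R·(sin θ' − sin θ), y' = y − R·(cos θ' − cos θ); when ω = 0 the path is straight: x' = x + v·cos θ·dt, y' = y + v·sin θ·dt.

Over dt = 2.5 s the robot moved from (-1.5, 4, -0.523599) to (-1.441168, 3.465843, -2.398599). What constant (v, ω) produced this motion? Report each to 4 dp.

v = 0.2500, ω = -0.7500

Δθ = -2.398599 − -0.523599 = -1.875000
ω = Δθ/dt = -1.875000/2.5 = -0.7500
R = −Δy/(cos θ' − cos θ) = -0.3333
v = R·ω = -0.3333·-0.7500 = 0.2500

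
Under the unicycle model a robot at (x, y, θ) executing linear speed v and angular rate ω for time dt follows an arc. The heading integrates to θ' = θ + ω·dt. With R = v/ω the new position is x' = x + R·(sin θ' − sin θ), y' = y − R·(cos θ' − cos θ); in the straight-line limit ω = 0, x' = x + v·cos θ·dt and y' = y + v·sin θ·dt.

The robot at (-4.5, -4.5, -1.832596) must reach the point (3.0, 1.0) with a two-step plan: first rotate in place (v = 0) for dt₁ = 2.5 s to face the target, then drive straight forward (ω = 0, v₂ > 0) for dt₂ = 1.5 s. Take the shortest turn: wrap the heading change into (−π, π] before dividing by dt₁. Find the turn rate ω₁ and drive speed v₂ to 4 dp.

heading to target = atan2(1−-4.5, 3−-4.5) = 0.6327
Δθ = wrap(0.6327 − -1.8326) = 2.4653; ω₁ = Δθ/dt₁ = 0.9861
distance = √((3−-4.5)² + (1−-4.5)²) = 9.3005; v₂ = distance/dt₂ = 6.2004

ω₁ = 0.9861, v₂ = 6.2004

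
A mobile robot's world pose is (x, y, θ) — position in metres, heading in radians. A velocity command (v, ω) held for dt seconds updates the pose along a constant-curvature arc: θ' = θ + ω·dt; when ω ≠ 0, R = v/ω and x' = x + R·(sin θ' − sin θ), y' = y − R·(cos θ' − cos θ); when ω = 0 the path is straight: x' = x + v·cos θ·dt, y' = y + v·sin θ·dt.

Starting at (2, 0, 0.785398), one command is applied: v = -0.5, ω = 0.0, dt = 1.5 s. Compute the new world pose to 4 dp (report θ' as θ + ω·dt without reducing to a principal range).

(1.4697, -0.5303, 0.7854)

θ' = 0.7854 + 0.0·1.5 = 0.7854
ω = 0 → straight: x' = 2 + -0.5·cos(0.7854)·1.5 = 1.4697
y' = 0 + -0.5·sin(0.7854)·1.5 = -0.5303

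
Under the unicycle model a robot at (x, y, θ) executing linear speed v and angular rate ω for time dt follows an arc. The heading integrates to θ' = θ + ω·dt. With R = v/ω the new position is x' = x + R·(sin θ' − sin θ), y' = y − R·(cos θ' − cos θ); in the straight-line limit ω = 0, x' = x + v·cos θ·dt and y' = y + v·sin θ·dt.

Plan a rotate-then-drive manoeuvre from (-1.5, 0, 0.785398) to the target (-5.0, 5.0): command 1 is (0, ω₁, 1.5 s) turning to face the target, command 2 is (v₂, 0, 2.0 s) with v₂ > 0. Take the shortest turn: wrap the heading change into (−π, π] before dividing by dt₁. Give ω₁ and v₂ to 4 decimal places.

heading to target = atan2(5−0, -5−-1.5) = 2.1815
Δθ = wrap(2.1815 − 0.7854) = 1.3961; ω₁ = Δθ/dt₁ = 0.9307
distance = √((-5−-1.5)² + (5−0)²) = 6.1033; v₂ = distance/dt₂ = 3.0516

ω₁ = 0.9307, v₂ = 3.0516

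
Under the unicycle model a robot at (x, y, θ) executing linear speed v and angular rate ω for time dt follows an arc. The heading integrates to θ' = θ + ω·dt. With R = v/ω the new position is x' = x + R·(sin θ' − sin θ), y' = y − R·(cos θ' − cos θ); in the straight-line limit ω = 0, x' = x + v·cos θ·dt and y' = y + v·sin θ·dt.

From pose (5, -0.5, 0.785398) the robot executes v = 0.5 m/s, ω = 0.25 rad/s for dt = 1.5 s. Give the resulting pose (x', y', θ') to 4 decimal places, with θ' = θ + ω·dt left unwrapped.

θ' = 0.7854 + 0.25·1.5 = 1.1604
R = v/ω = 0.5/0.25 = 2.0000
x' = 5 + 2.0000·(sin 1.1604 − sin 0.7854) = 5.4197
y' = -0.5 − 2.0000·(cos 1.1604 − cos 0.7854) = 0.1163

(5.4197, 0.1163, 1.1604)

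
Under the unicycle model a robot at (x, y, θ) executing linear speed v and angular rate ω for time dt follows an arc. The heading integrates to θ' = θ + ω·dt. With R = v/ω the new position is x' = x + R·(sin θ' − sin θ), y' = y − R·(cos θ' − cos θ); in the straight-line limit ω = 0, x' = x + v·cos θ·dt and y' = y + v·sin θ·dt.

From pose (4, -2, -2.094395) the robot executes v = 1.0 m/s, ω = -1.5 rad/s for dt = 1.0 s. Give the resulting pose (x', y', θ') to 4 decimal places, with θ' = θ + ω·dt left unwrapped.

(3.1310, -2.2661, -3.5944)

θ' = -2.0944 + -1.5·1.0 = -3.5944
R = v/ω = 1.0/-1.5 = -0.6667
x' = 4 + -0.6667·(sin -3.5944 − sin -2.0944) = 3.1310
y' = -2 − -0.6667·(cos -3.5944 − cos -2.0944) = -2.2661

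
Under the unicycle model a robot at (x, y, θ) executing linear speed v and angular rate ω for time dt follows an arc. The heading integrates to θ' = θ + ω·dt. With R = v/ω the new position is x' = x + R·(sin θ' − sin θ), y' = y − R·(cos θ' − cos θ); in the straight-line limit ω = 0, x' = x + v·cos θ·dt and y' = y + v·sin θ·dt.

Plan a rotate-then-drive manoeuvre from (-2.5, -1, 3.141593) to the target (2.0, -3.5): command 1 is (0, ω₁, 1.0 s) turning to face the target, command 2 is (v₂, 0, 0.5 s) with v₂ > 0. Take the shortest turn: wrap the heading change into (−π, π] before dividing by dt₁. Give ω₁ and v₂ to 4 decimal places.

ω₁ = 2.6345, v₂ = 10.2956

heading to target = atan2(-3.5−-1, 2−-2.5) = -0.5071
Δθ = wrap(-0.5071 − 3.1416) = 2.6345; ω₁ = Δθ/dt₁ = 2.6345
distance = √((2−-2.5)² + (-3.5−-1)²) = 5.1478; v₂ = distance/dt₂ = 10.2956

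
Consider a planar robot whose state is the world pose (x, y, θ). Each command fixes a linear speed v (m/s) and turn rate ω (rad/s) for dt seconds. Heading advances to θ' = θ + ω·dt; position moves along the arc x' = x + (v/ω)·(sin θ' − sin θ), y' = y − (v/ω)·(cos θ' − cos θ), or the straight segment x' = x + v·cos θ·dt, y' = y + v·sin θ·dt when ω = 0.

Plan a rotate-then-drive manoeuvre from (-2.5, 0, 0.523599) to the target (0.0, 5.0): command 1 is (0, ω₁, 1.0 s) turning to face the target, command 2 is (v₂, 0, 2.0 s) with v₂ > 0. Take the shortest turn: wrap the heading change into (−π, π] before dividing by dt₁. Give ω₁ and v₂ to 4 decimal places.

heading to target = atan2(5−0, 0−-2.5) = 1.1071
Δθ = wrap(1.1071 − 0.5236) = 0.5835; ω₁ = Δθ/dt₁ = 0.5835
distance = √((0−-2.5)² + (5−0)²) = 5.5902; v₂ = distance/dt₂ = 2.7951

ω₁ = 0.5835, v₂ = 2.7951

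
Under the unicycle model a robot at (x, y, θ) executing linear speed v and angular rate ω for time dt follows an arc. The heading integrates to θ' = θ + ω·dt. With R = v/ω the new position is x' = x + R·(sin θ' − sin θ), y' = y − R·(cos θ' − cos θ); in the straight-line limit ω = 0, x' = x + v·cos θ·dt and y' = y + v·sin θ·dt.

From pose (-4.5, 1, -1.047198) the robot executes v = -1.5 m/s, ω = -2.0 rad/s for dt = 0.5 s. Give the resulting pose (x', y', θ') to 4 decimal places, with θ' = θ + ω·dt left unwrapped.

θ' = -1.0472 + -2.0·0.5 = -2.0472
R = v/ω = -1.5/-2.0 = 0.7500
x' = -4.5 + 0.7500·(sin -2.0472 − sin -1.0472) = -4.5170
y' = 1 − 0.7500·(cos -2.0472 − cos -1.0472) = 1.7189

(-4.5170, 1.7189, -2.0472)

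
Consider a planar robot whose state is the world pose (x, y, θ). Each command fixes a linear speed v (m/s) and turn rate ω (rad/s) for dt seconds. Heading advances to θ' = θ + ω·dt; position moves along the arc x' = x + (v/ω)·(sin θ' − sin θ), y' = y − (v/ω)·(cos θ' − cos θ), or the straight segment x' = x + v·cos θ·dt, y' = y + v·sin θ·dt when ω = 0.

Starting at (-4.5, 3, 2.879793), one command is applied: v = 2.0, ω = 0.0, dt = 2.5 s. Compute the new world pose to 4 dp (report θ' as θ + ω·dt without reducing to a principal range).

(-9.3296, 4.2941, 2.8798)

θ' = 2.8798 + 0.0·2.5 = 2.8798
ω = 0 → straight: x' = -4.5 + 2.0·cos(2.8798)·2.5 = -9.3296
y' = 3 + 2.0·sin(2.8798)·2.5 = 4.2941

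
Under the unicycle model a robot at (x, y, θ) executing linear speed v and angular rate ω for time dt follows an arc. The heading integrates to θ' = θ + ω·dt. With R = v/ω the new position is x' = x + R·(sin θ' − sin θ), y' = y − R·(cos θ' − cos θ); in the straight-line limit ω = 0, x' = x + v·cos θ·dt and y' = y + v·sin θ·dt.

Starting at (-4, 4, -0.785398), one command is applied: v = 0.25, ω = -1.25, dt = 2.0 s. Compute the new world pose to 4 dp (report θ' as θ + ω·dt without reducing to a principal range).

(-4.1701, 3.6606, -3.2854)

θ' = -0.7854 + -1.25·2.0 = -3.2854
R = v/ω = 0.25/-1.25 = -0.2000
x' = -4 + -0.2000·(sin -3.2854 − sin -0.7854) = -4.1701
y' = 4 − -0.2000·(cos -3.2854 − cos -0.7854) = 3.6606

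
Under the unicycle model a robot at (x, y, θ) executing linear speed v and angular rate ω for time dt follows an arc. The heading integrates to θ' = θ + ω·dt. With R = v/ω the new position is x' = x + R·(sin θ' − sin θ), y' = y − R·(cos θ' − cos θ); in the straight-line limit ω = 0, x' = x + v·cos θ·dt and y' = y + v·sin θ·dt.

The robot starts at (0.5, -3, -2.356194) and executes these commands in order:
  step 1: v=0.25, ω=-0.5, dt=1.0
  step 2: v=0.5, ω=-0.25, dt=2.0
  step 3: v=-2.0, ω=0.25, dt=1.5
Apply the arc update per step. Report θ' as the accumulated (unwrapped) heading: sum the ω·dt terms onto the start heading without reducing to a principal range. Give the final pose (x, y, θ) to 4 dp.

step 1: θ'=-2.8562 (R=-0.5000) → pose (0.2872, -3.1262, -2.8562)
step 2: θ'=-3.3562 (R=-2.0000) → pose (-0.7018, -3.1612, -3.3562)
step 3: θ'=-2.9812 (R=-8.0000) → pose (2.2796, -3.2421, -2.9812)

(2.2796, -3.2421, -2.9812)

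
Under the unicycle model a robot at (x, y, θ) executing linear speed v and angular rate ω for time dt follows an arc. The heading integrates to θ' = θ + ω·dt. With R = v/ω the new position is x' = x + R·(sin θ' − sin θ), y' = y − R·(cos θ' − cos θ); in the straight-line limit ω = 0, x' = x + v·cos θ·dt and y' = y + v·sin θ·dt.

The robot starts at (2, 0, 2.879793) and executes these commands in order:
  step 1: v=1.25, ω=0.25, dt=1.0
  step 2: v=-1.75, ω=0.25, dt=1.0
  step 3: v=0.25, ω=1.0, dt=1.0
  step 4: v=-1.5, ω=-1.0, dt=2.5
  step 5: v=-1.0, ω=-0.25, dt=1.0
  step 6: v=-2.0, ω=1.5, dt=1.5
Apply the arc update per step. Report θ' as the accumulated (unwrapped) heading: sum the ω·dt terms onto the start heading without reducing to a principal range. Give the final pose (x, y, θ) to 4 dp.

step 1: θ'=3.1298 (R=5.0000) → pose (0.7649, 0.1700, 3.1298)
step 2: θ'=3.3798 (R=-7.0000) → pose (2.4992, 0.3672, 3.3798)
step 3: θ'=4.3798 (R=0.2500) → pose (2.3219, 0.2059, 4.3798)
step 4: θ'=1.8798 (R=1.5000) → pose (5.1686, 0.1723, 1.8798)
step 5: θ'=1.6298 (R=4.0000) → pose (5.3511, -0.8083, 1.6298)
step 6: θ'=3.8798 (R=-1.3333) → pose (7.5794, -1.7159, 3.8798)

(7.5794, -1.7159, 3.8798)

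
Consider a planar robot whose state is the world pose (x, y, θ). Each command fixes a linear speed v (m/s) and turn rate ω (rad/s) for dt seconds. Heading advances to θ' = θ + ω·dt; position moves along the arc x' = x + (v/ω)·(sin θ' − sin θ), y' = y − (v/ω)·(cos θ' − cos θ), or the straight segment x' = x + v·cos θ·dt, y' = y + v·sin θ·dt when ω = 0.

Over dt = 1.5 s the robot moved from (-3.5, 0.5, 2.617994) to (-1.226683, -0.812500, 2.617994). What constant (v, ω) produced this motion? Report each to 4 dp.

v = -1.7500, ω = 0.0000

Δθ = 2.617994 − 2.617994 = 0.000000
ω = Δθ/dt = 0.000000/1.5 = 0.0000
ω = 0 → v = (Δx·cos θ + Δy·sin θ)/dt = -1.7500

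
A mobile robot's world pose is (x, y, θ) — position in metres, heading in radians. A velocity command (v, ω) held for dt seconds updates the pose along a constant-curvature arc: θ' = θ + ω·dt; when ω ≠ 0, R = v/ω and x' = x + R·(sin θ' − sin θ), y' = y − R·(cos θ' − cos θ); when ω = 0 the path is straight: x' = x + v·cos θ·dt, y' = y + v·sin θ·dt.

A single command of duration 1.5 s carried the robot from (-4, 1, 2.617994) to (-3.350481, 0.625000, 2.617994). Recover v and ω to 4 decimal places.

v = -0.5000, ω = 0.0000

Δθ = 2.617994 − 2.617994 = 0.000000
ω = Δθ/dt = 0.000000/1.5 = 0.0000
ω = 0 → v = (Δx·cos θ + Δy·sin θ)/dt = -0.5000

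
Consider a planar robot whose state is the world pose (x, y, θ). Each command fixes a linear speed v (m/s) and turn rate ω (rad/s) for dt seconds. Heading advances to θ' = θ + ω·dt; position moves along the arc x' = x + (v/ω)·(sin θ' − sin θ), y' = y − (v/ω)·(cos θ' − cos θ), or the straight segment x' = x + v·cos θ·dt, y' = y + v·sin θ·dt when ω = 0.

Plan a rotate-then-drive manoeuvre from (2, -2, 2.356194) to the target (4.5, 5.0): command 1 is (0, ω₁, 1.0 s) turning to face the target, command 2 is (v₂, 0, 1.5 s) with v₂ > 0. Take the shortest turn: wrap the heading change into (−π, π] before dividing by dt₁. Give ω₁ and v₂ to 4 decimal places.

ω₁ = -1.1284, v₂ = 4.9554

heading to target = atan2(5−-2, 4.5−2) = 1.2278
Δθ = wrap(1.2278 − 2.3562) = -1.1284; ω₁ = Δθ/dt₁ = -1.1284
distance = √((4.5−2)² + (5−-2)²) = 7.4330; v₂ = distance/dt₂ = 4.9554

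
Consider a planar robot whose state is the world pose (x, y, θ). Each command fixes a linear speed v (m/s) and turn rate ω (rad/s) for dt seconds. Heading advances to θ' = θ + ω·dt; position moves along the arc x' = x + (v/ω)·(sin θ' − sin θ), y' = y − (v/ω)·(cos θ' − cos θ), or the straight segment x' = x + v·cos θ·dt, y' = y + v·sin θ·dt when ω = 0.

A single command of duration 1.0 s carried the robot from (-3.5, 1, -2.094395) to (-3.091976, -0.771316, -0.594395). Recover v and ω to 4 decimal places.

v = 2.0000, ω = 1.5000

Δθ = -0.594395 − -2.094395 = 1.500000
ω = Δθ/dt = 1.500000/1.0 = 1.5000
R = −Δy/(cos θ' − cos θ) = 1.3333
v = R·ω = 1.3333·1.5000 = 2.0000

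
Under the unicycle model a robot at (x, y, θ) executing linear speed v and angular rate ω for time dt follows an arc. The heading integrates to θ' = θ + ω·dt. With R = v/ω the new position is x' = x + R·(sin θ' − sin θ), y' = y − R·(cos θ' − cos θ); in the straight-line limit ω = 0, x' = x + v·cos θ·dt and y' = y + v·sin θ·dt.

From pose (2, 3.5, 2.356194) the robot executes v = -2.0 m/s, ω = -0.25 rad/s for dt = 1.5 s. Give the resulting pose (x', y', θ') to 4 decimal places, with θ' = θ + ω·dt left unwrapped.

θ' = 2.3562 + -0.25·1.5 = 1.9812
R = v/ω = -2.0/-0.25 = 8.0000
x' = 2 + 8.0000·(sin 1.9812 − sin 2.3562) = 3.6788
y' = 3.5 − 8.0000·(cos 1.9812 − cos 2.3562) = 1.0349

(3.6788, 1.0349, 1.9812)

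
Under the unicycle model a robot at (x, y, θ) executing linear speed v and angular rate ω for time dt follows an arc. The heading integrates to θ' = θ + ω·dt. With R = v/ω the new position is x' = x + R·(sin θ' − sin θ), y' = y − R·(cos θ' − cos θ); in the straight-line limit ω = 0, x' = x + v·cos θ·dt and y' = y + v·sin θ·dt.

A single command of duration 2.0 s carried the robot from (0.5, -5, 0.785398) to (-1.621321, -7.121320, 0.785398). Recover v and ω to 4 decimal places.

Δθ = 0.785398 − 0.785398 = 0.000000
ω = Δθ/dt = 0.000000/2.0 = 0.0000
ω = 0 → v = (Δx·cos θ + Δy·sin θ)/dt = -1.5000

v = -1.5000, ω = 0.0000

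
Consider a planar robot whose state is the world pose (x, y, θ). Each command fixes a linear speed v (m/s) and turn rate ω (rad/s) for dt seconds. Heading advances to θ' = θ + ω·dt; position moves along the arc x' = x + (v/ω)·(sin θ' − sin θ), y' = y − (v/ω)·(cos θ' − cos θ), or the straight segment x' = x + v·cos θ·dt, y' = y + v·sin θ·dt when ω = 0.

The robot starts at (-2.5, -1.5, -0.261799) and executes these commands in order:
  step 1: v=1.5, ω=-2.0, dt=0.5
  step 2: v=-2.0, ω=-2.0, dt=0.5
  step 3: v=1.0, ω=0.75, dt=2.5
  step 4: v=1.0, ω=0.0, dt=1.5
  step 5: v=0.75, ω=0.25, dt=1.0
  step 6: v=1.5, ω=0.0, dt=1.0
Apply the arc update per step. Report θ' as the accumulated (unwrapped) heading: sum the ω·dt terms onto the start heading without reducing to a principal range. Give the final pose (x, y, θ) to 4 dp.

(2.3246, -4.1035, -0.1368)

step 1: θ'=-1.2618 (R=-0.7500) → pose (-1.9796, -1.9964, -1.2618)
step 2: θ'=-2.2618 (R=1.0000) → pose (-1.7976, -1.0550, -2.2618)
step 3: θ'=-0.3868 (R=1.3333) → pose (-1.2731, -3.1395, -0.3868)
step 4: θ'=-0.3868 (straight) → pose (0.1161, -3.7054, -0.3868)
step 5: θ'=-0.1368 (R=3.0000) → pose (0.8386, -3.8990, -0.1368)
step 6: θ'=-0.1368 (straight) → pose (2.3246, -4.1035, -0.1368)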